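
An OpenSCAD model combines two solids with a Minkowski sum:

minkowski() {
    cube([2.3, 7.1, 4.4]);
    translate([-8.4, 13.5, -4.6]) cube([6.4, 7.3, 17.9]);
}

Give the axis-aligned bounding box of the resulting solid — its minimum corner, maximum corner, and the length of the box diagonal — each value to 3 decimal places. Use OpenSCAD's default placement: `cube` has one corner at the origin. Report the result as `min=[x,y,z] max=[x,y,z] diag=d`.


min=[-8.400,13.500,-4.600] max=[0.300,27.900,17.700] diag=27.935

A = translate([-8.4, 13.5, -4.6]) cube([6.4, 7.3, 17.9]) → bbox [-8.4,13.5,-4.6] .. [-2,20.8,13.3]
B = cube([2.3, 7.1, 4.4]) → bbox [0,0,0] .. [2.3,7.1,4.4]
lo = A.lo+B.lo = [-8.4+0, 13.5+0, -4.6+0] = [-8.400,13.500,-4.600]
hi = A.hi+B.hi = [-2+2.3, 20.8+7.1, 13.3+4.4] = [0.300,27.900,17.700]
diag = √(8.7²+14.4²+22.3²) = √780.34 = 27.935


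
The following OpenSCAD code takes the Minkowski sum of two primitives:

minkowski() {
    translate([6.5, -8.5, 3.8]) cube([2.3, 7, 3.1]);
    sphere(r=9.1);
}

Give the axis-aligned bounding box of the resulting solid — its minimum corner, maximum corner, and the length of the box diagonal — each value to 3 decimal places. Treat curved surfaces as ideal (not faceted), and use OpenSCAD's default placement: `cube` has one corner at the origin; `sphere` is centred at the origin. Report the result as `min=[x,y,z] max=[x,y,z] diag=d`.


A = translate([6.5, -8.5, 3.8]) cube([2.3, 7, 3.1]) → bbox [6.5,-8.5,3.8] .. [8.8,-1.5,6.9]
B = sphere(r=9.1) → bbox [-9.1,-9.1,-9.1] .. [9.1,9.1,9.1]
lo = A.lo+B.lo = [6.5-9.1, -8.5-9.1, 3.8-9.1] = [-2.600,-17.600,-5.300]
hi = A.hi+B.hi = [8.8+9.1, -1.5+9.1, 6.9+9.1] = [17.900,7.600,16.000]
diag = √(20.5²+25.2²+21.3²) = √1508.98 = 38.846

min=[-2.600,-17.600,-5.300] max=[17.900,7.600,16.000] diag=38.846


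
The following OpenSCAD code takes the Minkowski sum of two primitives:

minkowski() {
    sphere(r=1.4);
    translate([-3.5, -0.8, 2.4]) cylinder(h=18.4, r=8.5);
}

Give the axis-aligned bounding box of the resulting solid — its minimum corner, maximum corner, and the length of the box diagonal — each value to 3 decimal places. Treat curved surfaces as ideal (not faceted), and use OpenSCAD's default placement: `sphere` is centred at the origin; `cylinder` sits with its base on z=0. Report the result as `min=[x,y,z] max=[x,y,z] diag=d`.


A = translate([-3.5, -0.8, 2.4]) cylinder(h=18.4, r=8.5) → bbox [-12,-9.3,2.4] .. [5,7.7,20.8]
B = sphere(r=1.4) → bbox [-1.4,-1.4,-1.4] .. [1.4,1.4,1.4]
lo = A.lo+B.lo = [-12-1.4, -9.3-1.4, 2.4-1.4] = [-13.400,-10.700,1.000]
hi = A.hi+B.hi = [5+1.4, 7.7+1.4, 20.8+1.4] = [6.400,9.100,22.200]
diag = √(19.8²+19.8²+21.2²) = √1233.52 = 35.122

min=[-13.400,-10.700,1.000] max=[6.400,9.100,22.200] diag=35.122


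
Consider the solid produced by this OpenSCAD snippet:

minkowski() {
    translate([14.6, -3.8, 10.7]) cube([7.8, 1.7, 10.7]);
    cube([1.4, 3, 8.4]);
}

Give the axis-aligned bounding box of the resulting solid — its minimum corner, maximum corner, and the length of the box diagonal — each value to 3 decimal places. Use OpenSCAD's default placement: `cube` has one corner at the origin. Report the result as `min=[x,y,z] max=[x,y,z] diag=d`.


min=[14.600,-3.800,10.700] max=[23.800,0.900,29.800] diag=21.715

A = translate([14.6, -3.8, 10.7]) cube([7.8, 1.7, 10.7]) → bbox [14.6,-3.8,10.7] .. [22.4,-2.1,21.4]
B = cube([1.4, 3, 8.4]) → bbox [0,0,0] .. [1.4,3,8.4]
lo = A.lo+B.lo = [14.6+0, -3.8+0, 10.7+0] = [14.600,-3.800,10.700]
hi = A.hi+B.hi = [22.4+1.4, -2.1+3, 21.4+8.4] = [23.800,0.900,29.800]
diag = √(9.2²+4.7²+19.1²) = √471.54 = 21.715


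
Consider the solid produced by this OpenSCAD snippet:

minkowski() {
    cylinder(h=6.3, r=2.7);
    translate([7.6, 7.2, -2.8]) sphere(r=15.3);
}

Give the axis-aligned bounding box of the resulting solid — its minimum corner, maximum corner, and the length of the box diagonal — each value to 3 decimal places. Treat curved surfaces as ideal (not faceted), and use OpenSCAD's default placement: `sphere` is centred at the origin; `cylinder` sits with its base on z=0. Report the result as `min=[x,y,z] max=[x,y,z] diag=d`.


A = translate([7.6, 7.2, -2.8]) sphere(r=15.3) → bbox [-7.7,-8.1,-18.1] .. [22.9,22.5,12.5]
B = cylinder(h=6.3, r=2.7) → bbox [-2.7,-2.7,0] .. [2.7,2.7,6.3]
lo = A.lo+B.lo = [-7.7-2.7, -8.1-2.7, -18.1+0] = [-10.400,-10.800,-18.100]
hi = A.hi+B.hi = [22.9+2.7, 22.5+2.7, 12.5+6.3] = [25.600,25.200,18.800]
diag = √(36²+36²+36.9²) = √3953.61 = 62.878

min=[-10.400,-10.800,-18.100] max=[25.600,25.200,18.800] diag=62.878


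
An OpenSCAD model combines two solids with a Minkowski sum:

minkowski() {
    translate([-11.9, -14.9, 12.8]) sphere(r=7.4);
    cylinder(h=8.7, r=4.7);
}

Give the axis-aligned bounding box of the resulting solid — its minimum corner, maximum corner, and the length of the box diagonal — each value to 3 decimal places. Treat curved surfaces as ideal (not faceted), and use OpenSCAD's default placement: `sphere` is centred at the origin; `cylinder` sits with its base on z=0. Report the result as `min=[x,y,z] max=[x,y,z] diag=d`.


min=[-24.000,-27.000,5.400] max=[0.200,-2.800,28.900] diag=41.515

A = translate([-11.9, -14.9, 12.8]) sphere(r=7.4) → bbox [-19.3,-22.3,5.4] .. [-4.5,-7.5,20.2]
B = cylinder(h=8.7, r=4.7) → bbox [-4.7,-4.7,0] .. [4.7,4.7,8.7]
lo = A.lo+B.lo = [-19.3-4.7, -22.3-4.7, 5.4+0] = [-24.000,-27.000,5.400]
hi = A.hi+B.hi = [-4.5+4.7, -7.5+4.7, 20.2+8.7] = [0.200,-2.800,28.900]
diag = √(24.2²+24.2²+23.5²) = √1723.53 = 41.515


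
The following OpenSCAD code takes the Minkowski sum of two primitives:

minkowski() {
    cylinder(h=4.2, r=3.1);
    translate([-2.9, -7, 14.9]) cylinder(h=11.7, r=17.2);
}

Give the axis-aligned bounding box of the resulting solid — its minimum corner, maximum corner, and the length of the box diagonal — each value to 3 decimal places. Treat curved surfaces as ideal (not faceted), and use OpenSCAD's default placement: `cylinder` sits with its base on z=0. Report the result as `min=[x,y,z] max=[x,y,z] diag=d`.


min=[-23.200,-27.300,14.900] max=[17.400,13.300,30.800] diag=59.578

A = translate([-2.9, -7, 14.9]) cylinder(h=11.7, r=17.2) → bbox [-20.1,-24.2,14.9] .. [14.3,10.2,26.6]
B = cylinder(h=4.2, r=3.1) → bbox [-3.1,-3.1,0] .. [3.1,3.1,4.2]
lo = A.lo+B.lo = [-20.1-3.1, -24.2-3.1, 14.9+0] = [-23.200,-27.300,14.900]
hi = A.hi+B.hi = [14.3+3.1, 10.2+3.1, 26.6+4.2] = [17.400,13.300,30.800]
diag = √(40.6²+40.6²+15.9²) = √3549.53 = 59.578


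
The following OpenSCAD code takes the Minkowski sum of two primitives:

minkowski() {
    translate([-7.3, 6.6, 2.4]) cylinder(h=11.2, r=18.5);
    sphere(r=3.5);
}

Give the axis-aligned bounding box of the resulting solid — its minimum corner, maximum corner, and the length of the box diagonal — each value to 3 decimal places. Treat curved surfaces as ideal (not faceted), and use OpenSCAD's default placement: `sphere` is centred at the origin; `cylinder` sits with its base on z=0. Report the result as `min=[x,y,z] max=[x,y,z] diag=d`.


min=[-29.300,-15.400,-1.100] max=[14.700,28.600,17.100] diag=64.832

A = translate([-7.3, 6.6, 2.4]) cylinder(h=11.2, r=18.5) → bbox [-25.8,-11.9,2.4] .. [11.2,25.1,13.6]
B = sphere(r=3.5) → bbox [-3.5,-3.5,-3.5] .. [3.5,3.5,3.5]
lo = A.lo+B.lo = [-25.8-3.5, -11.9-3.5, 2.4-3.5] = [-29.300,-15.400,-1.100]
hi = A.hi+B.hi = [11.2+3.5, 25.1+3.5, 13.6+3.5] = [14.700,28.600,17.100]
diag = √(44²+44²+18.2²) = √4203.24 = 64.832


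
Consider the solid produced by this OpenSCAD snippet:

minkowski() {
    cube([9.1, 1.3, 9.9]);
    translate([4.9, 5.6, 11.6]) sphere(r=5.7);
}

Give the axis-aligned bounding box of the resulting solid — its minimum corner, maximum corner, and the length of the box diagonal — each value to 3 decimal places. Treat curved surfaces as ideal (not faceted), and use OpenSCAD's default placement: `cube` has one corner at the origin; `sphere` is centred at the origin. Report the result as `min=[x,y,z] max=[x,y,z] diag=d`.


min=[-0.800,-0.100,5.900] max=[19.700,12.600,27.200] diag=32.175

A = translate([4.9, 5.6, 11.6]) sphere(r=5.7) → bbox [-0.8,-0.1,5.9] .. [10.6,11.3,17.3]
B = cube([9.1, 1.3, 9.9]) → bbox [0,0,0] .. [9.1,1.3,9.9]
lo = A.lo+B.lo = [-0.8+0, -0.1+0, 5.9+0] = [-0.800,-0.100,5.900]
hi = A.hi+B.hi = [10.6+9.1, 11.3+1.3, 17.3+9.9] = [19.700,12.600,27.200]
diag = √(20.5²+12.7²+21.3²) = √1035.23 = 32.175


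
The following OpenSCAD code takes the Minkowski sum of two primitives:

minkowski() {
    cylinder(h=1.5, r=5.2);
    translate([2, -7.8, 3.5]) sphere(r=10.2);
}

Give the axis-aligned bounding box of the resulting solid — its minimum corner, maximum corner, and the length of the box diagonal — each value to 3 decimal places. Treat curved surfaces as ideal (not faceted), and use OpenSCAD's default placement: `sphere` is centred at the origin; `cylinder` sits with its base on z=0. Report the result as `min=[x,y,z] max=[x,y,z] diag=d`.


min=[-13.400,-23.200,-6.700] max=[17.400,7.600,15.200] diag=48.753

A = translate([2, -7.8, 3.5]) sphere(r=10.2) → bbox [-8.2,-18,-6.7] .. [12.2,2.4,13.7]
B = cylinder(h=1.5, r=5.2) → bbox [-5.2,-5.2,0] .. [5.2,5.2,1.5]
lo = A.lo+B.lo = [-8.2-5.2, -18-5.2, -6.7+0] = [-13.400,-23.200,-6.700]
hi = A.hi+B.hi = [12.2+5.2, 2.4+5.2, 13.7+1.5] = [17.400,7.600,15.200]
diag = √(30.8²+30.8²+21.9²) = √2376.89 = 48.753


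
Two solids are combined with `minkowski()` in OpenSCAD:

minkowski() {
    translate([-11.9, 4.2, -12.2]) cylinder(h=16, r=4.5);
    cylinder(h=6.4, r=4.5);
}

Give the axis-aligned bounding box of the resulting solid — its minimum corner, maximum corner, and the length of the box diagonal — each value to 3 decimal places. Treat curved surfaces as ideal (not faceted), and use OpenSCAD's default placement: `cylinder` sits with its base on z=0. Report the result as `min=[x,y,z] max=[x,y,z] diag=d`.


A = translate([-11.9, 4.2, -12.2]) cylinder(h=16, r=4.5) → bbox [-16.4,-0.3,-12.2] .. [-7.4,8.7,3.8]
B = cylinder(h=6.4, r=4.5) → bbox [-4.5,-4.5,0] .. [4.5,4.5,6.4]
lo = A.lo+B.lo = [-16.4-4.5, -0.3-4.5, -12.2+0] = [-20.900,-4.800,-12.200]
hi = A.hi+B.hi = [-7.4+4.5, 8.7+4.5, 3.8+6.4] = [-2.900,13.200,10.200]
diag = √(18²+18²+22.4²) = √1149.76 = 33.908

min=[-20.900,-4.800,-12.200] max=[-2.900,13.200,10.200] diag=33.908


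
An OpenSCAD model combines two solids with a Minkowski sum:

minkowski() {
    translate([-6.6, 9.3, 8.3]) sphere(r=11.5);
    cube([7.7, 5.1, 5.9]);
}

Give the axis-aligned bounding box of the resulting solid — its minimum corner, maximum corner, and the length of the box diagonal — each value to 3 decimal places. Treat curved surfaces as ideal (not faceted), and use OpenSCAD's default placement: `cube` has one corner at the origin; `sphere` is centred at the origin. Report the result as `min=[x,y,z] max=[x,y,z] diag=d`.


A = translate([-6.6, 9.3, 8.3]) sphere(r=11.5) → bbox [-18.1,-2.2,-3.2] .. [4.9,20.8,19.8]
B = cube([7.7, 5.1, 5.9]) → bbox [0,0,0] .. [7.7,5.1,5.9]
lo = A.lo+B.lo = [-18.1+0, -2.2+0, -3.2+0] = [-18.100,-2.200,-3.200]
hi = A.hi+B.hi = [4.9+7.7, 20.8+5.1, 19.8+5.9] = [12.600,25.900,25.700]
diag = √(30.7²+28.1²+28.9²) = √2567.31 = 50.669

min=[-18.100,-2.200,-3.200] max=[12.600,25.900,25.700] diag=50.669


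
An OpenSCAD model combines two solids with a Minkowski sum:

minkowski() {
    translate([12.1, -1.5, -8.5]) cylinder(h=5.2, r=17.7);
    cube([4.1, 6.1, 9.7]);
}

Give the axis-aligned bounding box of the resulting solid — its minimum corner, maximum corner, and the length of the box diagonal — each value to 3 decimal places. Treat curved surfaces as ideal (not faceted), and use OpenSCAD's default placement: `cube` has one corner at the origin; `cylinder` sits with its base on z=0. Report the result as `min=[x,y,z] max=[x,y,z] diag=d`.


A = translate([12.1, -1.5, -8.5]) cylinder(h=5.2, r=17.7) → bbox [-5.6,-19.2,-8.5] .. [29.8,16.2,-3.3]
B = cube([4.1, 6.1, 9.7]) → bbox [0,0,0] .. [4.1,6.1,9.7]
lo = A.lo+B.lo = [-5.6+0, -19.2+0, -8.5+0] = [-5.600,-19.200,-8.500]
hi = A.hi+B.hi = [29.8+4.1, 16.2+6.1, -3.3+9.7] = [33.900,22.300,6.400]
diag = √(39.5²+41.5²+14.9²) = √3504.51 = 59.199

min=[-5.600,-19.200,-8.500] max=[33.900,22.300,6.400] diag=59.199


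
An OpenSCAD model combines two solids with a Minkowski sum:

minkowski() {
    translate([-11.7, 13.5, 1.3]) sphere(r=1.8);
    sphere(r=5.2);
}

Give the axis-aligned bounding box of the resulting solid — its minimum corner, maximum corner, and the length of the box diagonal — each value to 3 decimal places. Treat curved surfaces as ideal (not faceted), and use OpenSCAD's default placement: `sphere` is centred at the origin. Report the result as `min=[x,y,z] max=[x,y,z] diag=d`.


A = translate([-11.7, 13.5, 1.3]) sphere(r=1.8) → bbox [-13.5,11.7,-0.5] .. [-9.9,15.3,3.1]
B = sphere(r=5.2) → bbox [-5.2,-5.2,-5.2] .. [5.2,5.2,5.2]
lo = A.lo+B.lo = [-13.5-5.2, 11.7-5.2, -0.5-5.2] = [-18.700,6.500,-5.700]
hi = A.hi+B.hi = [-9.9+5.2, 15.3+5.2, 3.1+5.2] = [-4.700,20.500,8.300]
diag = √(14²+14²+14²) = √588 = 24.249

min=[-18.700,6.500,-5.700] max=[-4.700,20.500,8.300] diag=24.249


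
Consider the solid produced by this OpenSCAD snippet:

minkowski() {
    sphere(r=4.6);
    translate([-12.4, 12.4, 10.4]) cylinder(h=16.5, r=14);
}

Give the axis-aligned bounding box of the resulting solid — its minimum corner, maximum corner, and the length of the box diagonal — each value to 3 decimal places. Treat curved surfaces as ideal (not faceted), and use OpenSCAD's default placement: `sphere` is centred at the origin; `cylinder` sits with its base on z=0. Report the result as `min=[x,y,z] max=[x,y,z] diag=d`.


A = translate([-12.4, 12.4, 10.4]) cylinder(h=16.5, r=14) → bbox [-26.4,-1.6,10.4] .. [1.6,26.4,26.9]
B = sphere(r=4.6) → bbox [-4.6,-4.6,-4.6] .. [4.6,4.6,4.6]
lo = A.lo+B.lo = [-26.4-4.6, -1.6-4.6, 10.4-4.6] = [-31.000,-6.200,5.800]
hi = A.hi+B.hi = [1.6+4.6, 26.4+4.6, 26.9+4.6] = [6.200,31.000,31.500]
diag = √(37.2²+37.2²+25.7²) = √3428.17 = 58.551

min=[-31.000,-6.200,5.800] max=[6.200,31.000,31.500] diag=58.551


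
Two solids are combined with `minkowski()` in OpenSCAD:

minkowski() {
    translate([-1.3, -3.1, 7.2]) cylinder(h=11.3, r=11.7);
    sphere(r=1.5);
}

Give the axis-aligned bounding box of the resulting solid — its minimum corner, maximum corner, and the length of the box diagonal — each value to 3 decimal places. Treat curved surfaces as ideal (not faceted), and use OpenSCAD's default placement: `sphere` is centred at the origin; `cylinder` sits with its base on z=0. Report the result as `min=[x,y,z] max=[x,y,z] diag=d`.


A = translate([-1.3, -3.1, 7.2]) cylinder(h=11.3, r=11.7) → bbox [-13,-14.8,7.2] .. [10.4,8.6,18.5]
B = sphere(r=1.5) → bbox [-1.5,-1.5,-1.5] .. [1.5,1.5,1.5]
lo = A.lo+B.lo = [-13-1.5, -14.8-1.5, 7.2-1.5] = [-14.500,-16.300,5.700]
hi = A.hi+B.hi = [10.4+1.5, 8.6+1.5, 18.5+1.5] = [11.900,10.100,20.000]
diag = √(26.4²+26.4²+14.3²) = √1598.41 = 39.980

min=[-14.500,-16.300,5.700] max=[11.900,10.100,20.000] diag=39.980


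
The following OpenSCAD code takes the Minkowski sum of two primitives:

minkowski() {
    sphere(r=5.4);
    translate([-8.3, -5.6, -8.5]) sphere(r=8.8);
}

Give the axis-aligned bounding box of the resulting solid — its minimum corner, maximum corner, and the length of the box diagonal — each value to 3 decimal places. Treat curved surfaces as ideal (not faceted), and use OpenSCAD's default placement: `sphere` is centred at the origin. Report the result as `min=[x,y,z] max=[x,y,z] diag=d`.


min=[-22.500,-19.800,-22.700] max=[5.900,8.600,5.700] diag=49.190

A = translate([-8.3, -5.6, -8.5]) sphere(r=8.8) → bbox [-17.1,-14.4,-17.3] .. [0.5,3.2,0.3]
B = sphere(r=5.4) → bbox [-5.4,-5.4,-5.4] .. [5.4,5.4,5.4]
lo = A.lo+B.lo = [-17.1-5.4, -14.4-5.4, -17.3-5.4] = [-22.500,-19.800,-22.700]
hi = A.hi+B.hi = [0.5+5.4, 3.2+5.4, 0.3+5.4] = [5.900,8.600,5.700]
diag = √(28.4²+28.4²+28.4²) = √2419.68 = 49.190


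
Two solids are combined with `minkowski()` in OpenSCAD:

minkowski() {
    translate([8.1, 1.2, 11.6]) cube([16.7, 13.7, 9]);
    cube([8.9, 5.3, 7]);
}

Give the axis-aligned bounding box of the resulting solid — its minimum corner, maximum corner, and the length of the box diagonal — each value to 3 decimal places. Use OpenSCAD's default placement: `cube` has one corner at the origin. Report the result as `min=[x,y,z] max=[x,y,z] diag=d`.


A = translate([8.1, 1.2, 11.6]) cube([16.7, 13.7, 9]) → bbox [8.1,1.2,11.6] .. [24.8,14.9,20.6]
B = cube([8.9, 5.3, 7]) → bbox [0,0,0] .. [8.9,5.3,7]
lo = A.lo+B.lo = [8.1+0, 1.2+0, 11.6+0] = [8.100,1.200,11.600]
hi = A.hi+B.hi = [24.8+8.9, 14.9+5.3, 20.6+7] = [33.700,20.200,27.600]
diag = √(25.6²+19²+16²) = √1272.36 = 35.670

min=[8.100,1.200,11.600] max=[33.700,20.200,27.600] diag=35.670


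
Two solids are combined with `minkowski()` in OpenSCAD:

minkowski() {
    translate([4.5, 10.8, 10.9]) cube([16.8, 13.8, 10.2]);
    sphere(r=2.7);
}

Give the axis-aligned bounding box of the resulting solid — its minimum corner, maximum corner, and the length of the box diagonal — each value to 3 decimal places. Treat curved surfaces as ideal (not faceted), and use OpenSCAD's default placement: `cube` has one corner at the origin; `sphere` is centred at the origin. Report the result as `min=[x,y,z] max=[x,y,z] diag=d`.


A = translate([4.5, 10.8, 10.9]) cube([16.8, 13.8, 10.2]) → bbox [4.5,10.8,10.9] .. [21.3,24.6,21.1]
B = sphere(r=2.7) → bbox [-2.7,-2.7,-2.7] .. [2.7,2.7,2.7]
lo = A.lo+B.lo = [4.5-2.7, 10.8-2.7, 10.9-2.7] = [1.800,8.100,8.200]
hi = A.hi+B.hi = [21.3+2.7, 24.6+2.7, 21.1+2.7] = [24.000,27.300,23.800]
diag = √(22.2²+19.2²+15.6²) = √1104.84 = 33.239

min=[1.800,8.100,8.200] max=[24.000,27.300,23.800] diag=33.239


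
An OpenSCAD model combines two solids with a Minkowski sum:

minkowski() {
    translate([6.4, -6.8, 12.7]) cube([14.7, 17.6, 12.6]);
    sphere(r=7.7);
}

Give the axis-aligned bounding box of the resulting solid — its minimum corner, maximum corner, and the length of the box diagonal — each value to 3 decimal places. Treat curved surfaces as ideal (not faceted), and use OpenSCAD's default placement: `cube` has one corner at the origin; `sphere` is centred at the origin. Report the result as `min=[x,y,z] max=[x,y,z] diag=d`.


min=[-1.300,-14.500,5.000] max=[28.800,18.500,33.000] diag=52.716

A = translate([6.4, -6.8, 12.7]) cube([14.7, 17.6, 12.6]) → bbox [6.4,-6.8,12.7] .. [21.1,10.8,25.3]
B = sphere(r=7.7) → bbox [-7.7,-7.7,-7.7] .. [7.7,7.7,7.7]
lo = A.lo+B.lo = [6.4-7.7, -6.8-7.7, 12.7-7.7] = [-1.300,-14.500,5.000]
hi = A.hi+B.hi = [21.1+7.7, 10.8+7.7, 25.3+7.7] = [28.800,18.500,33.000]
diag = √(30.1²+33²+28²) = √2779.01 = 52.716


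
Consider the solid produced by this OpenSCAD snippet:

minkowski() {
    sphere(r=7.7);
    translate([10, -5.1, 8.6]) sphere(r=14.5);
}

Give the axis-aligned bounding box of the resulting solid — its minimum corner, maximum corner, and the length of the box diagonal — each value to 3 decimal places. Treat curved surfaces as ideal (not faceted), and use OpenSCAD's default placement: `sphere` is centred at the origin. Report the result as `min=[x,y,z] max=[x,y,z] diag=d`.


min=[-12.200,-27.300,-13.600] max=[32.200,17.100,30.800] diag=76.903

A = translate([10, -5.1, 8.6]) sphere(r=14.5) → bbox [-4.5,-19.6,-5.9] .. [24.5,9.4,23.1]
B = sphere(r=7.7) → bbox [-7.7,-7.7,-7.7] .. [7.7,7.7,7.7]
lo = A.lo+B.lo = [-4.5-7.7, -19.6-7.7, -5.9-7.7] = [-12.200,-27.300,-13.600]
hi = A.hi+B.hi = [24.5+7.7, 9.4+7.7, 23.1+7.7] = [32.200,17.100,30.800]
diag = √(44.4²+44.4²+44.4²) = √5914.08 = 76.903


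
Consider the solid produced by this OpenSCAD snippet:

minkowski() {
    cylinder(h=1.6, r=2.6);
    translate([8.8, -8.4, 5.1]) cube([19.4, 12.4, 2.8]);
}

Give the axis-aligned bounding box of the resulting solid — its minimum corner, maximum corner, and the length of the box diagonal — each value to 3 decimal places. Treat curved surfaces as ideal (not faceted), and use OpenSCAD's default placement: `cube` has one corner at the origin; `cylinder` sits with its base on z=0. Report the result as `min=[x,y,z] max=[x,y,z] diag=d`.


A = translate([8.8, -8.4, 5.1]) cube([19.4, 12.4, 2.8]) → bbox [8.8,-8.4,5.1] .. [28.2,4,7.9]
B = cylinder(h=1.6, r=2.6) → bbox [-2.6,-2.6,0] .. [2.6,2.6,1.6]
lo = A.lo+B.lo = [8.8-2.6, -8.4-2.6, 5.1+0] = [6.200,-11.000,5.100]
hi = A.hi+B.hi = [28.2+2.6, 4+2.6, 7.9+1.6] = [30.800,6.600,9.500]
diag = √(24.6²+17.6²+4.4²) = √934.28 = 30.566

min=[6.200,-11.000,5.100] max=[30.800,6.600,9.500] diag=30.566


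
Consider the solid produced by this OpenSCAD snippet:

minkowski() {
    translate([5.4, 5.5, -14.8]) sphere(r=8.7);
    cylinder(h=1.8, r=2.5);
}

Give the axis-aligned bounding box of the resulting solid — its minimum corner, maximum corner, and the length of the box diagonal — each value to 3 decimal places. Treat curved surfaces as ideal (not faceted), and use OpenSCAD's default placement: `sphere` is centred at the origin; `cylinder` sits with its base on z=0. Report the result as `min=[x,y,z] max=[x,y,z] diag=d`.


A = translate([5.4, 5.5, -14.8]) sphere(r=8.7) → bbox [-3.3,-3.2,-23.5] .. [14.1,14.2,-6.1]
B = cylinder(h=1.8, r=2.5) → bbox [-2.5,-2.5,0] .. [2.5,2.5,1.8]
lo = A.lo+B.lo = [-3.3-2.5, -3.2-2.5, -23.5+0] = [-5.800,-5.700,-23.500]
hi = A.hi+B.hi = [14.1+2.5, 14.2+2.5, -6.1+1.8] = [16.600,16.700,-4.300]
diag = √(22.4²+22.4²+19.2²) = √1372.16 = 37.043

min=[-5.800,-5.700,-23.500] max=[16.600,16.700,-4.300] diag=37.043


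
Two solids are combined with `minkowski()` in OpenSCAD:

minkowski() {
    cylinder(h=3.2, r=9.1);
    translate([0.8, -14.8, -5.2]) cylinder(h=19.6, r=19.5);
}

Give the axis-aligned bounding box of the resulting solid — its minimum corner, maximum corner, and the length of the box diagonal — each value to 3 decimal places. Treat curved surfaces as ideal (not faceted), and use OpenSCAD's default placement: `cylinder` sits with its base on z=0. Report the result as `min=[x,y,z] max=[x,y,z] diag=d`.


A = translate([0.8, -14.8, -5.2]) cylinder(h=19.6, r=19.5) → bbox [-18.7,-34.3,-5.2] .. [20.3,4.7,14.4]
B = cylinder(h=3.2, r=9.1) → bbox [-9.1,-9.1,0] .. [9.1,9.1,3.2]
lo = A.lo+B.lo = [-18.7-9.1, -34.3-9.1, -5.2+0] = [-27.800,-43.400,-5.200]
hi = A.hi+B.hi = [20.3+9.1, 4.7+9.1, 14.4+3.2] = [29.400,13.800,17.600]
diag = √(57.2²+57.2²+22.8²) = √7063.52 = 84.045

min=[-27.800,-43.400,-5.200] max=[29.400,13.800,17.600] diag=84.045


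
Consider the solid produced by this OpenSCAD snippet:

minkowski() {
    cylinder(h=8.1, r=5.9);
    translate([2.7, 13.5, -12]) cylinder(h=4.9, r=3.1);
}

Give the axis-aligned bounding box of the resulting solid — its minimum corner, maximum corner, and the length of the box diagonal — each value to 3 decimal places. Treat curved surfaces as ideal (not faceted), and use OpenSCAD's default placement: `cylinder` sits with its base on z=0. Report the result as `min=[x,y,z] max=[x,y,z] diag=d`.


A = translate([2.7, 13.5, -12]) cylinder(h=4.9, r=3.1) → bbox [-0.4,10.4,-12] .. [5.8,16.6,-7.1]
B = cylinder(h=8.1, r=5.9) → bbox [-5.9,-5.9,0] .. [5.9,5.9,8.1]
lo = A.lo+B.lo = [-0.4-5.9, 10.4-5.9, -12+0] = [-6.300,4.500,-12.000]
hi = A.hi+B.hi = [5.8+5.9, 16.6+5.9, -7.1+8.1] = [11.700,22.500,1.000]
diag = √(18²+18²+13²) = √817 = 28.583

min=[-6.300,4.500,-12.000] max=[11.700,22.500,1.000] diag=28.583


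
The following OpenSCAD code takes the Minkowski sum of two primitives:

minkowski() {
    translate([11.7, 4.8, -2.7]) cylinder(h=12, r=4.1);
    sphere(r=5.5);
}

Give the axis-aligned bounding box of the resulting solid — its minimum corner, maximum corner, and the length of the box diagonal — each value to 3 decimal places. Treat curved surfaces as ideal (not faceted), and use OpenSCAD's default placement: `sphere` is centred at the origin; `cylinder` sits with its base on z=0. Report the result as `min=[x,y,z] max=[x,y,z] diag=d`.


A = translate([11.7, 4.8, -2.7]) cylinder(h=12, r=4.1) → bbox [7.6,0.7,-2.7] .. [15.8,8.9,9.3]
B = sphere(r=5.5) → bbox [-5.5,-5.5,-5.5] .. [5.5,5.5,5.5]
lo = A.lo+B.lo = [7.6-5.5, 0.7-5.5, -2.7-5.5] = [2.100,-4.800,-8.200]
hi = A.hi+B.hi = [15.8+5.5, 8.9+5.5, 9.3+5.5] = [21.300,14.400,14.800]
diag = √(19.2²+19.2²+23²) = √1266.28 = 35.585

min=[2.100,-4.800,-8.200] max=[21.300,14.400,14.800] diag=35.585


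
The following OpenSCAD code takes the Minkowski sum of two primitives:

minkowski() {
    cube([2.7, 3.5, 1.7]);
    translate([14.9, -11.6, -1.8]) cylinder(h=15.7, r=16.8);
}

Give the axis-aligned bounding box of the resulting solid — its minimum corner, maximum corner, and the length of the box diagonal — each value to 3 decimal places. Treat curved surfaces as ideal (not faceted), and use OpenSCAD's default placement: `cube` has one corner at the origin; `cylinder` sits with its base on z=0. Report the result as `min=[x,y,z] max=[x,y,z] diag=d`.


A = translate([14.9, -11.6, -1.8]) cylinder(h=15.7, r=16.8) → bbox [-1.9,-28.4,-1.8] .. [31.7,5.2,13.9]
B = cube([2.7, 3.5, 1.7]) → bbox [0,0,0] .. [2.7,3.5,1.7]
lo = A.lo+B.lo = [-1.9+0, -28.4+0, -1.8+0] = [-1.900,-28.400,-1.800]
hi = A.hi+B.hi = [31.7+2.7, 5.2+3.5, 13.9+1.7] = [34.400,8.700,15.600]
diag = √(36.3²+37.1²+17.4²) = √2996.86 = 54.744

min=[-1.900,-28.400,-1.800] max=[34.400,8.700,15.600] diag=54.744


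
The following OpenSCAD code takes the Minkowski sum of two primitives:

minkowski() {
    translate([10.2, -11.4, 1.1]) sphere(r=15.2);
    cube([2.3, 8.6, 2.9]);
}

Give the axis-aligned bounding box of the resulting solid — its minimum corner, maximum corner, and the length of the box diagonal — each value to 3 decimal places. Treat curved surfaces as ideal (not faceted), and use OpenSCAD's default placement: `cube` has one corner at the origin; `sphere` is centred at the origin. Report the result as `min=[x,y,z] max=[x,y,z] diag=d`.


A = translate([10.2, -11.4, 1.1]) sphere(r=15.2) → bbox [-5,-26.6,-14.1] .. [25.4,3.8,16.3]
B = cube([2.3, 8.6, 2.9]) → bbox [0,0,0] .. [2.3,8.6,2.9]
lo = A.lo+B.lo = [-5+0, -26.6+0, -14.1+0] = [-5.000,-26.600,-14.100]
hi = A.hi+B.hi = [25.4+2.3, 3.8+8.6, 16.3+2.9] = [27.700,12.400,19.200]
diag = √(32.7²+39²+33.3²) = √3699.18 = 60.821

min=[-5.000,-26.600,-14.100] max=[27.700,12.400,19.200] diag=60.821


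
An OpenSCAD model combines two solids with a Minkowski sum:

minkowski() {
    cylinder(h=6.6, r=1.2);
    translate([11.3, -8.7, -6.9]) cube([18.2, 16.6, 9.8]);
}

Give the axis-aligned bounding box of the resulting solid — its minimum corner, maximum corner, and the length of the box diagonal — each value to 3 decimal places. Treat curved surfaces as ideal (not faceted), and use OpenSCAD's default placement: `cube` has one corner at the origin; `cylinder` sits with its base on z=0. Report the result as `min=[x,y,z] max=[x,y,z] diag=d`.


min=[10.100,-9.900,-6.900] max=[30.700,9.100,9.500] diag=32.470

A = translate([11.3, -8.7, -6.9]) cube([18.2, 16.6, 9.8]) → bbox [11.3,-8.7,-6.9] .. [29.5,7.9,2.9]
B = cylinder(h=6.6, r=1.2) → bbox [-1.2,-1.2,0] .. [1.2,1.2,6.6]
lo = A.lo+B.lo = [11.3-1.2, -8.7-1.2, -6.9+0] = [10.100,-9.900,-6.900]
hi = A.hi+B.hi = [29.5+1.2, 7.9+1.2, 2.9+6.6] = [30.700,9.100,9.500]
diag = √(20.6²+19²+16.4²) = √1054.32 = 32.470


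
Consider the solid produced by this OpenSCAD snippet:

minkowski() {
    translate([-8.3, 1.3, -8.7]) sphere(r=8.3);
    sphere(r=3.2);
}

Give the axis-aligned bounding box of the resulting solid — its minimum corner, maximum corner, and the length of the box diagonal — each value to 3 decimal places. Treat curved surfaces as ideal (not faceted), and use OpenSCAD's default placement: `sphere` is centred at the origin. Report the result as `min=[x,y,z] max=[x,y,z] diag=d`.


A = translate([-8.3, 1.3, -8.7]) sphere(r=8.3) → bbox [-16.6,-7,-17] .. [0,9.6,-0.4]
B = sphere(r=3.2) → bbox [-3.2,-3.2,-3.2] .. [3.2,3.2,3.2]
lo = A.lo+B.lo = [-16.6-3.2, -7-3.2, -17-3.2] = [-19.800,-10.200,-20.200]
hi = A.hi+B.hi = [0+3.2, 9.6+3.2, -0.4+3.2] = [3.200,12.800,2.800]
diag = √(23²+23²+23²) = √1587 = 39.837

min=[-19.800,-10.200,-20.200] max=[3.200,12.800,2.800] diag=39.837


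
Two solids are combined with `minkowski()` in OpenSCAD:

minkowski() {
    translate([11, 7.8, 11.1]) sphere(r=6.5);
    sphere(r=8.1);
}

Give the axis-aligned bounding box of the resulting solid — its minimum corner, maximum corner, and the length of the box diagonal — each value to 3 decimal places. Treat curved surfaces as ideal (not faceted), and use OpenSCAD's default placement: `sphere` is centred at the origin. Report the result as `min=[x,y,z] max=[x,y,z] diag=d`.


min=[-3.600,-6.800,-3.500] max=[25.600,22.400,25.700] diag=50.576

A = translate([11, 7.8, 11.1]) sphere(r=6.5) → bbox [4.5,1.3,4.6] .. [17.5,14.3,17.6]
B = sphere(r=8.1) → bbox [-8.1,-8.1,-8.1] .. [8.1,8.1,8.1]
lo = A.lo+B.lo = [4.5-8.1, 1.3-8.1, 4.6-8.1] = [-3.600,-6.800,-3.500]
hi = A.hi+B.hi = [17.5+8.1, 14.3+8.1, 17.6+8.1] = [25.600,22.400,25.700]
diag = √(29.2²+29.2²+29.2²) = √2557.92 = 50.576


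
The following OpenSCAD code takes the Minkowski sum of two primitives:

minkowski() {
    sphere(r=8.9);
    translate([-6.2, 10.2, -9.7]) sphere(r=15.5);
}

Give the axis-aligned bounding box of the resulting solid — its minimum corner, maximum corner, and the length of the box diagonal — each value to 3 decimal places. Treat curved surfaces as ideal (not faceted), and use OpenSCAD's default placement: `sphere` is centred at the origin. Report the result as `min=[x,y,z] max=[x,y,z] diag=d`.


min=[-30.600,-14.200,-34.100] max=[18.200,34.600,14.700] diag=84.524

A = translate([-6.2, 10.2, -9.7]) sphere(r=15.5) → bbox [-21.7,-5.3,-25.2] .. [9.3,25.7,5.8]
B = sphere(r=8.9) → bbox [-8.9,-8.9,-8.9] .. [8.9,8.9,8.9]
lo = A.lo+B.lo = [-21.7-8.9, -5.3-8.9, -25.2-8.9] = [-30.600,-14.200,-34.100]
hi = A.hi+B.hi = [9.3+8.9, 25.7+8.9, 5.8+8.9] = [18.200,34.600,14.700]
diag = √(48.8²+48.8²+48.8²) = √7144.32 = 84.524


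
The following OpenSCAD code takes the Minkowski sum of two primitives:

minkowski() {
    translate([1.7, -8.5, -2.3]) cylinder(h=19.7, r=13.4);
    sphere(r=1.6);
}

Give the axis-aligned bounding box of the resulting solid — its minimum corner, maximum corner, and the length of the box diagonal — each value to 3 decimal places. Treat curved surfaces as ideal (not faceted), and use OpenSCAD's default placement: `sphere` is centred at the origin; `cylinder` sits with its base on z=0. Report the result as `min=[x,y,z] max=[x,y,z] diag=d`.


A = translate([1.7, -8.5, -2.3]) cylinder(h=19.7, r=13.4) → bbox [-11.7,-21.9,-2.3] .. [15.1,4.9,17.4]
B = sphere(r=1.6) → bbox [-1.6,-1.6,-1.6] .. [1.6,1.6,1.6]
lo = A.lo+B.lo = [-11.7-1.6, -21.9-1.6, -2.3-1.6] = [-13.300,-23.500,-3.900]
hi = A.hi+B.hi = [15.1+1.6, 4.9+1.6, 17.4+1.6] = [16.700,6.500,19.000]
diag = √(30²+30²+22.9²) = √2324.41 = 48.212

min=[-13.300,-23.500,-3.900] max=[16.700,6.500,19.000] diag=48.212


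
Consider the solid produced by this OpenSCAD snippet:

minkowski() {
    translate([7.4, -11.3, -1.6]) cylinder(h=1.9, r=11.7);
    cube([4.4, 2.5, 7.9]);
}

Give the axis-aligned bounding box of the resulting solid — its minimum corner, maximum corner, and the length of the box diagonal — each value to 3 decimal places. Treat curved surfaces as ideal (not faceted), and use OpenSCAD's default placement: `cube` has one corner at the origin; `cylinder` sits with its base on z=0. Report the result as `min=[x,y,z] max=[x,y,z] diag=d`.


A = translate([7.4, -11.3, -1.6]) cylinder(h=1.9, r=11.7) → bbox [-4.3,-23,-1.6] .. [19.1,0.4,0.3]
B = cube([4.4, 2.5, 7.9]) → bbox [0,0,0] .. [4.4,2.5,7.9]
lo = A.lo+B.lo = [-4.3+0, -23+0, -1.6+0] = [-4.300,-23.000,-1.600]
hi = A.hi+B.hi = [19.1+4.4, 0.4+2.5, 0.3+7.9] = [23.500,2.900,8.200]
diag = √(27.8²+25.9²+9.8²) = √1539.69 = 39.239

min=[-4.300,-23.000,-1.600] max=[23.500,2.900,8.200] diag=39.239


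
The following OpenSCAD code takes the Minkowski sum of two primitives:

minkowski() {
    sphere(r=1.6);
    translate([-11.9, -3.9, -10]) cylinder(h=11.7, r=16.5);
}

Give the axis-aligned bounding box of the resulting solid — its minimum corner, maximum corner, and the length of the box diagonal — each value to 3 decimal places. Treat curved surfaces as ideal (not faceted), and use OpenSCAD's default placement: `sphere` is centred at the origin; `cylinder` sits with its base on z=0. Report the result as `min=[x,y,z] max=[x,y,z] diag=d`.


min=[-30.000,-22.000,-11.600] max=[6.200,14.200,3.300] diag=53.319

A = translate([-11.9, -3.9, -10]) cylinder(h=11.7, r=16.5) → bbox [-28.4,-20.4,-10] .. [4.6,12.6,1.7]
B = sphere(r=1.6) → bbox [-1.6,-1.6,-1.6] .. [1.6,1.6,1.6]
lo = A.lo+B.lo = [-28.4-1.6, -20.4-1.6, -10-1.6] = [-30.000,-22.000,-11.600]
hi = A.hi+B.hi = [4.6+1.6, 12.6+1.6, 1.7+1.6] = [6.200,14.200,3.300]
diag = √(36.2²+36.2²+14.9²) = √2842.89 = 53.319


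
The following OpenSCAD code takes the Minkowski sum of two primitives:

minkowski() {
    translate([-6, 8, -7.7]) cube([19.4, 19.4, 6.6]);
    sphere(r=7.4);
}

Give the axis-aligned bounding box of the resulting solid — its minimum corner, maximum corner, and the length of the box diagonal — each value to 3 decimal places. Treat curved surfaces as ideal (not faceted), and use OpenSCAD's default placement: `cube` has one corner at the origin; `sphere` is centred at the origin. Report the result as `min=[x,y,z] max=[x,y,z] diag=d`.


A = translate([-6, 8, -7.7]) cube([19.4, 19.4, 6.6]) → bbox [-6,8,-7.7] .. [13.4,27.4,-1.1]
B = sphere(r=7.4) → bbox [-7.4,-7.4,-7.4] .. [7.4,7.4,7.4]
lo = A.lo+B.lo = [-6-7.4, 8-7.4, -7.7-7.4] = [-13.400,0.600,-15.100]
hi = A.hi+B.hi = [13.4+7.4, 27.4+7.4, -1.1+7.4] = [20.800,34.800,6.300]
diag = √(34.2²+34.2²+21.4²) = √2797.24 = 52.889

min=[-13.400,0.600,-15.100] max=[20.800,34.800,6.300] diag=52.889


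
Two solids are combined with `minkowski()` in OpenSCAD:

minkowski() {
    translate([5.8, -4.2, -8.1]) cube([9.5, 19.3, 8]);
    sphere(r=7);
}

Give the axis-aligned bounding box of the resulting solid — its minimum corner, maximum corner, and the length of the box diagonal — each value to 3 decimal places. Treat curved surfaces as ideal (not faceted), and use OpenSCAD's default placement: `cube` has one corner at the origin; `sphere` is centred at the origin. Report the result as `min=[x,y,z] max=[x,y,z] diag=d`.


min=[-1.200,-11.200,-15.100] max=[22.300,22.100,6.900] diag=46.316

A = translate([5.8, -4.2, -8.1]) cube([9.5, 19.3, 8]) → bbox [5.8,-4.2,-8.1] .. [15.3,15.1,-0.1]
B = sphere(r=7) → bbox [-7,-7,-7] .. [7,7,7]
lo = A.lo+B.lo = [5.8-7, -4.2-7, -8.1-7] = [-1.200,-11.200,-15.100]
hi = A.hi+B.hi = [15.3+7, 15.1+7, -0.1+7] = [22.300,22.100,6.900]
diag = √(23.5²+33.3²+22²) = √2145.14 = 46.316


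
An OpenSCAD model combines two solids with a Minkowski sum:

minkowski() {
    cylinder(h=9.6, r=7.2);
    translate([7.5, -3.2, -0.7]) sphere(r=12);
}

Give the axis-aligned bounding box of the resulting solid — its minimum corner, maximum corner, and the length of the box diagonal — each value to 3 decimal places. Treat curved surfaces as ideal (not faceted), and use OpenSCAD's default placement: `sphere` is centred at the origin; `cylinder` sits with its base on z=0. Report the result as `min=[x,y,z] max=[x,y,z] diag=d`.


A = translate([7.5, -3.2, -0.7]) sphere(r=12) → bbox [-4.5,-15.2,-12.7] .. [19.5,8.8,11.3]
B = cylinder(h=9.6, r=7.2) → bbox [-7.2,-7.2,0] .. [7.2,7.2,9.6]
lo = A.lo+B.lo = [-4.5-7.2, -15.2-7.2, -12.7+0] = [-11.700,-22.400,-12.700]
hi = A.hi+B.hi = [19.5+7.2, 8.8+7.2, 11.3+9.6] = [26.700,16.000,20.900]
diag = √(38.4²+38.4²+33.6²) = √4078.08 = 63.860

min=[-11.700,-22.400,-12.700] max=[26.700,16.000,20.900] diag=63.860


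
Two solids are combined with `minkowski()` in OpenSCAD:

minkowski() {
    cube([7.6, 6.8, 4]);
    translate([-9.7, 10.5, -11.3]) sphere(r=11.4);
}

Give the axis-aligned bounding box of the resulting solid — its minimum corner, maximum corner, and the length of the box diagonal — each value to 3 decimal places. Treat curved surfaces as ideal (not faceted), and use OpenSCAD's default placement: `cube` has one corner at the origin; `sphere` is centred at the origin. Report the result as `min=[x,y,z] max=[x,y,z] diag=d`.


A = translate([-9.7, 10.5, -11.3]) sphere(r=11.4) → bbox [-21.1,-0.9,-22.7] .. [1.7,21.9,0.1]
B = cube([7.6, 6.8, 4]) → bbox [0,0,0] .. [7.6,6.8,4]
lo = A.lo+B.lo = [-21.1+0, -0.9+0, -22.7+0] = [-21.100,-0.900,-22.700]
hi = A.hi+B.hi = [1.7+7.6, 21.9+6.8, 0.1+4] = [9.300,28.700,4.100]
diag = √(30.4²+29.6²+26.8²) = √2518.56 = 50.185

min=[-21.100,-0.900,-22.700] max=[9.300,28.700,4.100] diag=50.185


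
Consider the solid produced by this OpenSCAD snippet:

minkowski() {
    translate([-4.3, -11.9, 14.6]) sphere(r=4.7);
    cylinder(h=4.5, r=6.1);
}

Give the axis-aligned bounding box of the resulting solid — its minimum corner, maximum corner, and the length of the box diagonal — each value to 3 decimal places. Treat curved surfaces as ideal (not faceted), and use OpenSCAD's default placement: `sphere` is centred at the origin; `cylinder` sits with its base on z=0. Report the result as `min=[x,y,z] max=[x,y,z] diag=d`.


A = translate([-4.3, -11.9, 14.6]) sphere(r=4.7) → bbox [-9,-16.6,9.9] .. [0.4,-7.2,19.3]
B = cylinder(h=4.5, r=6.1) → bbox [-6.1,-6.1,0] .. [6.1,6.1,4.5]
lo = A.lo+B.lo = [-9-6.1, -16.6-6.1, 9.9+0] = [-15.100,-22.700,9.900]
hi = A.hi+B.hi = [0.4+6.1, -7.2+6.1, 19.3+4.5] = [6.500,-1.100,23.800]
diag = √(21.6²+21.6²+13.9²) = √1126.33 = 33.561

min=[-15.100,-22.700,9.900] max=[6.500,-1.100,23.800] diag=33.561


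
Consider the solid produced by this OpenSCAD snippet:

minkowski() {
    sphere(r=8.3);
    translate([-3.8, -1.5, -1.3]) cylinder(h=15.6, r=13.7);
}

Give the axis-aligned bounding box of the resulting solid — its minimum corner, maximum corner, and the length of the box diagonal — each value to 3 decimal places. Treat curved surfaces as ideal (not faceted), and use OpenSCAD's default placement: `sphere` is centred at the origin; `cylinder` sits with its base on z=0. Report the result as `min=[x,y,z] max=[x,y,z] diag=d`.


A = translate([-3.8, -1.5, -1.3]) cylinder(h=15.6, r=13.7) → bbox [-17.5,-15.2,-1.3] .. [9.9,12.2,14.3]
B = sphere(r=8.3) → bbox [-8.3,-8.3,-8.3] .. [8.3,8.3,8.3]
lo = A.lo+B.lo = [-17.5-8.3, -15.2-8.3, -1.3-8.3] = [-25.800,-23.500,-9.600]
hi = A.hi+B.hi = [9.9+8.3, 12.2+8.3, 14.3+8.3] = [18.200,20.500,22.600]
diag = √(44²+44²+32.2²) = √4908.84 = 70.063

min=[-25.800,-23.500,-9.600] max=[18.200,20.500,22.600] diag=70.063


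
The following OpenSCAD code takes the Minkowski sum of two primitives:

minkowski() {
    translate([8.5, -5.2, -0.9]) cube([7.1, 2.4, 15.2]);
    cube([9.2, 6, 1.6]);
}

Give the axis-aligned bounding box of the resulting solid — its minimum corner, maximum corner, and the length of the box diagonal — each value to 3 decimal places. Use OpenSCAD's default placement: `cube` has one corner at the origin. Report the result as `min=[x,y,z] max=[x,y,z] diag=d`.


min=[8.500,-5.200,-0.900] max=[24.800,3.200,15.900] diag=24.869

A = translate([8.5, -5.2, -0.9]) cube([7.1, 2.4, 15.2]) → bbox [8.5,-5.2,-0.9] .. [15.6,-2.8,14.3]
B = cube([9.2, 6, 1.6]) → bbox [0,0,0] .. [9.2,6,1.6]
lo = A.lo+B.lo = [8.5+0, -5.2+0, -0.9+0] = [8.500,-5.200,-0.900]
hi = A.hi+B.hi = [15.6+9.2, -2.8+6, 14.3+1.6] = [24.800,3.200,15.900]
diag = √(16.3²+8.4²+16.8²) = √618.49 = 24.869


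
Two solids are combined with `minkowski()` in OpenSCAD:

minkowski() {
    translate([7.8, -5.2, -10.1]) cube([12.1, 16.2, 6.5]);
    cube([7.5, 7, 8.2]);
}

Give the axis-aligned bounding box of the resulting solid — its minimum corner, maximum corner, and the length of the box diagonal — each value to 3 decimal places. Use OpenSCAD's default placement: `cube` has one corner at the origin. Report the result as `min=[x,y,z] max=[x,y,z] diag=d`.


min=[7.800,-5.200,-10.100] max=[27.400,18.000,4.600] diag=33.742

A = translate([7.8, -5.2, -10.1]) cube([12.1, 16.2, 6.5]) → bbox [7.8,-5.2,-10.1] .. [19.9,11,-3.6]
B = cube([7.5, 7, 8.2]) → bbox [0,0,0] .. [7.5,7,8.2]
lo = A.lo+B.lo = [7.8+0, -5.2+0, -10.1+0] = [7.800,-5.200,-10.100]
hi = A.hi+B.hi = [19.9+7.5, 11+7, -3.6+8.2] = [27.400,18.000,4.600]
diag = √(19.6²+23.2²+14.7²) = √1138.49 = 33.742
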